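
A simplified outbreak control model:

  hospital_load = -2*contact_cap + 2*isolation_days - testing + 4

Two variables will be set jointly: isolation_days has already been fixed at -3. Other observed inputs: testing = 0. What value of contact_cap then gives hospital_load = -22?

contact_cap = 10

With isolation_days held at -3:
Substituting into the hospital_load equation gives hospital_load = -2*contact_cap - 2.
Solve -2*contact_cap - 2 = -22: contact_cap = (-22 + 2) / -2 = 10.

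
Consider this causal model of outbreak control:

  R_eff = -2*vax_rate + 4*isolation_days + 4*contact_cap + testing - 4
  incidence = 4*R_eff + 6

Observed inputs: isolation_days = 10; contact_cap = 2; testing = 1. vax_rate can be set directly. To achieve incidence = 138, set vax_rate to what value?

Substituting into the R_eff equation gives R_eff = -2*vax_rate + 45.
So incidence = -8*vax_rate + 186.
Solve -8*vax_rate + 186 = 138: vax_rate = (138 - 186) / -8 = 6.

vax_rate = 6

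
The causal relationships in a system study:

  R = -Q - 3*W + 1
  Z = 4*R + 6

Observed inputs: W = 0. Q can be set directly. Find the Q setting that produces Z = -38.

Q = 12

Substituting into the R equation gives R = -Q + 1.
Substituting into the Z equation gives Z = -4*Q + 10.
Solve -4*Q + 10 = -38: Q = (-38 - 10) / -4 = 12.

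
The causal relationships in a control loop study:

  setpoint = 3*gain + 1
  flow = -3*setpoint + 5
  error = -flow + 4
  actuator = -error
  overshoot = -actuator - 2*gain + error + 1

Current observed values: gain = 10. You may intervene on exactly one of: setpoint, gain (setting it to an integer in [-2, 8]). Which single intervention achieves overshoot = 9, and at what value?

set setpoint = 5

Intervening on setpoint: with other inputs at their observed values, overshoot = 6*setpoint - 21. Solving for 9 gives setpoint = 5, within [-2, 8].
Intervening on gain: overshoot = 16*gain + 5. Reaching 9 requires gain = 1/4, not an integer.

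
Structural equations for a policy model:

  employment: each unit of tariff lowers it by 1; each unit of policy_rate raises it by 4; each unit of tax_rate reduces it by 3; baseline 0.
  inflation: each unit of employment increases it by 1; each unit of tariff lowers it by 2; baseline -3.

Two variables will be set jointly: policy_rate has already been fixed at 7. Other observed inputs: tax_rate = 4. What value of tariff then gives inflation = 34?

With policy_rate held at 7:
Substituting into the employment equation gives employment = -tariff + 16.
Substituting into the inflation equation gives inflation = -3*tariff + 13.
Solve -3*tariff + 13 = 34: tariff = (34 - 13) / -3 = -7.

tariff = -7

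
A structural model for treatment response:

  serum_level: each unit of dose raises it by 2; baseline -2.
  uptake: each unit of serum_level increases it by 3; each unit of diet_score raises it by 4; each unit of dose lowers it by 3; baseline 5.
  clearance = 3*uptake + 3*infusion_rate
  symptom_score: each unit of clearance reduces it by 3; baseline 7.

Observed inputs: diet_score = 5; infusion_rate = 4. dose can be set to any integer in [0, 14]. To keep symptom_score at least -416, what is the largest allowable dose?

Substituting into the uptake equation gives uptake = 3*dose + 19.
Substituting into the clearance equation gives clearance = 9*dose + 69.
Substituting into the symptom_score equation gives symptom_score = -27*dose - 200.
Require -27*dose - 200 ≥ -416, so dose ≤ 8.
The largest integer in [0, 14] satisfying this is 8.

dose = 8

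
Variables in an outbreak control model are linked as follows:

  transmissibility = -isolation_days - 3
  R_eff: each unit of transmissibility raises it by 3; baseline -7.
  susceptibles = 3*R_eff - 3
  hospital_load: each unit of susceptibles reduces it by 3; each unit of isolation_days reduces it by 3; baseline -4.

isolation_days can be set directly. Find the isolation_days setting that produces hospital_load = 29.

isolation_days = -5

Substituting into the R_eff equation gives R_eff = -3*isolation_days - 16.
Substituting into the susceptibles equation gives susceptibles = -9*isolation_days - 51.
Substituting into the hospital_load equation gives hospital_load = 24*isolation_days + 149.
Solve 24*isolation_days + 149 = 29: isolation_days = (29 - 149) / 24 = -5.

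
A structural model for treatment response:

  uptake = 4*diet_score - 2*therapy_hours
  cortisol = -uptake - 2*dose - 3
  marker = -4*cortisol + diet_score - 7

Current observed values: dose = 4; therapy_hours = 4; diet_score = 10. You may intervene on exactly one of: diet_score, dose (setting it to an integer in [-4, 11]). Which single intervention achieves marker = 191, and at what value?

Intervening on diet_score: marker = 17*diet_score + 5. Reaching 191 requires diet_score = 186/17, not an integer.
Intervening on dose: with other inputs at their observed values, marker = 8*dose + 143. Solving for 191 gives dose = 6, within [-4, 11].

set dose = 6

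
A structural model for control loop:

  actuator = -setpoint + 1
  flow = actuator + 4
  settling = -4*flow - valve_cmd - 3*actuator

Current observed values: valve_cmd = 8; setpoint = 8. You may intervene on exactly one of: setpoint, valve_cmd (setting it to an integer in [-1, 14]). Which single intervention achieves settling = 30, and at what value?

Intervening on setpoint: settling = 7*setpoint - 31. Reaching 30 requires setpoint = 61/7, not an integer.
Intervening on valve_cmd: with other inputs at their observed values, settling = -valve_cmd + 33. Solving for 30 gives valve_cmd = 3, within [-1, 14].

set valve_cmd = 3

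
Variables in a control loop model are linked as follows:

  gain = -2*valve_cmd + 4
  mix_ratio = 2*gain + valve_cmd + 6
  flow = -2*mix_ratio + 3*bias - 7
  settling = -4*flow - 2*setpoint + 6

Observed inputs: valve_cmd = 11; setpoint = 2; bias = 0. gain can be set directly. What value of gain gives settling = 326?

gain = 10

Intervening on gain fixes its value directly, overriding its dependence on valve_cmd.
Substituting into the mix_ratio equation gives mix_ratio = 2*gain + 17.
So flow = -4*gain - 41.
Substituting into the settling equation gives settling = 16*gain + 166.
Solve 16*gain + 166 = 326: gain = (326 - 166) / 16 = 10.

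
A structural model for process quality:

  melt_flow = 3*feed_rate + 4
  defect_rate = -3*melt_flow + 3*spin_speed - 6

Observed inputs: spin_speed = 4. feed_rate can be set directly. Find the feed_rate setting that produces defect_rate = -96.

Substituting into the defect_rate equation gives defect_rate = -9*feed_rate - 6.
Solve -9*feed_rate - 6 = -96: feed_rate = (-96 + 6) / -9 = 10.

feed_rate = 10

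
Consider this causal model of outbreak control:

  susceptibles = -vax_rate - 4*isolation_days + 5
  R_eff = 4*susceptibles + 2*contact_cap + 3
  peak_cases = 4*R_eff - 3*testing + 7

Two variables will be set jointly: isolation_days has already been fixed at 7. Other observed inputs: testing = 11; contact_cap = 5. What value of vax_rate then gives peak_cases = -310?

vax_rate = -2

With isolation_days held at 7:
Substituting into the susceptibles equation gives susceptibles = -vax_rate - 23.
Substituting into the R_eff equation gives R_eff = -4*vax_rate - 79.
This gives peak_cases = -16*vax_rate - 342.
Solve -16*vax_rate - 342 = -310: vax_rate = (-310 + 342) / -16 = -2.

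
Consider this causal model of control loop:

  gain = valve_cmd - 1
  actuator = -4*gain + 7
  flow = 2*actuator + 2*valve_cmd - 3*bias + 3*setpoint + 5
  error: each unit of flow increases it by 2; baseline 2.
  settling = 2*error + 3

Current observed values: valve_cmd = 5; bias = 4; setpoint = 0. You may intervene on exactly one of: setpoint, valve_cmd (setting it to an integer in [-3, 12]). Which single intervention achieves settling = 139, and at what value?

set valve_cmd = -3

Intervening on setpoint: settling = 12*setpoint - 53. Reaching 139 requires setpoint = 16, outside [-3, 12].
Intervening on valve_cmd: with other inputs at their observed values, settling = -24*valve_cmd + 67. Solving for 139 gives valve_cmd = -3, within [-3, 12].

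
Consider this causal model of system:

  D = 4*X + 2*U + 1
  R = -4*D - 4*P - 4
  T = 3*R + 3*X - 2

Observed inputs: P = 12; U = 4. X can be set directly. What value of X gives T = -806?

X = 12

Substituting into the D equation gives D = 4*X + 9.
Substituting into the R equation gives R = -16*X - 88.
So T = -45*X - 266.
Solve -45*X - 266 = -806: X = (-806 + 266) / -45 = 12.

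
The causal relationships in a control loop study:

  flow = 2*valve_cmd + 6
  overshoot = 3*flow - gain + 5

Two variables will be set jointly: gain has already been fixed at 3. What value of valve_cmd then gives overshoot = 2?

With gain held at 3:
Substituting into the overshoot equation gives overshoot = 6*valve_cmd + 20.
Solve 6*valve_cmd + 20 = 2: valve_cmd = (2 - 20) / 6 = -3.

valve_cmd = -3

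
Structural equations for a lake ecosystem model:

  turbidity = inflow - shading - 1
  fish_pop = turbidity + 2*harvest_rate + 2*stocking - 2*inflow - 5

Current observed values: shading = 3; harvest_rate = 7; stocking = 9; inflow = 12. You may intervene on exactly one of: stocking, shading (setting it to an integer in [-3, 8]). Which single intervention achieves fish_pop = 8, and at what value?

set shading = 6

Intervening on stocking: fish_pop = 2*stocking - 7. Reaching 8 requires stocking = 15/2, not an integer.
Intervening on shading: with other inputs at their observed values, fish_pop = -shading + 14. Solving for 8 gives shading = 6, within [-3, 8].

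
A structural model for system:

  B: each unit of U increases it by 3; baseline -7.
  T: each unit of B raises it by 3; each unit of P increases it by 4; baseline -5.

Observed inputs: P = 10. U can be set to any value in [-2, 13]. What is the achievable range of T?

Substituting into the T equation gives T = 9*U + 14.
Linear in U, so extremes are at the endpoints: U = -2 gives T = -4; U = 13 gives T = 131.

-4 to 131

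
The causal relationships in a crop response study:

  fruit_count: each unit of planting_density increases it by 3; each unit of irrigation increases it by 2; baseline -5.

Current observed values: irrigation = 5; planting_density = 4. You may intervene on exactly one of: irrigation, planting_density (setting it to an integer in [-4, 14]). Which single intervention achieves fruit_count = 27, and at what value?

Intervening on irrigation: with other inputs at their observed values, fruit_count = 2*irrigation + 7. Solving for 27 gives irrigation = 10, within [-4, 14].
Intervening on planting_density: fruit_count = 3*planting_density + 5. Reaching 27 requires planting_density = 22/3, not an integer.

set irrigation = 10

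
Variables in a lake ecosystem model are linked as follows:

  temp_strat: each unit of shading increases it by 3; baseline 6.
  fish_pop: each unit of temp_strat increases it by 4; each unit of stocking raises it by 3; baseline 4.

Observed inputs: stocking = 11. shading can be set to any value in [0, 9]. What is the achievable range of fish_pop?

Substituting into the fish_pop equation gives fish_pop = 12*shading + 61.
Linear in shading, so extremes are at the endpoints: shading = 0 gives fish_pop = 61; shading = 9 gives fish_pop = 169.

61 to 169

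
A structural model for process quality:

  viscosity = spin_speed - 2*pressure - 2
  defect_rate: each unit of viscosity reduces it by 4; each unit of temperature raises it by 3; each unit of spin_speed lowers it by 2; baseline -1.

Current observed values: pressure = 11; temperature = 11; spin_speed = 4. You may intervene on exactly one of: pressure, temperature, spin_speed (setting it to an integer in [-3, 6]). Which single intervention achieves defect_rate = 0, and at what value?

Intervening on pressure: with other inputs at their observed values, defect_rate = 8*pressure + 16. Solving for 0 gives pressure = -2, within [-3, 6].
Intervening on temperature: defect_rate = 3*temperature + 71. Reaching 0 requires temperature = -71/3, not an integer.
Intervening on spin_speed: defect_rate = -6*spin_speed + 128. Reaching 0 requires spin_speed = 64/3, not an integer.

set pressure = -2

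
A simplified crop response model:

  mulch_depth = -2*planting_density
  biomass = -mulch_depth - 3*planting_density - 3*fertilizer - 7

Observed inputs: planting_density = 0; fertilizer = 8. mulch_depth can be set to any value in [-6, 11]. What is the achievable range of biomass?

-42 to -25

Intervening on mulch_depth fixes its value directly, overriding its dependence on planting_density.
Substituting into the biomass equation gives biomass = -mulch_depth - 31.
Linear in mulch_depth, so extremes are at the endpoints: mulch_depth = -6 gives biomass = -25; mulch_depth = 11 gives biomass = -42.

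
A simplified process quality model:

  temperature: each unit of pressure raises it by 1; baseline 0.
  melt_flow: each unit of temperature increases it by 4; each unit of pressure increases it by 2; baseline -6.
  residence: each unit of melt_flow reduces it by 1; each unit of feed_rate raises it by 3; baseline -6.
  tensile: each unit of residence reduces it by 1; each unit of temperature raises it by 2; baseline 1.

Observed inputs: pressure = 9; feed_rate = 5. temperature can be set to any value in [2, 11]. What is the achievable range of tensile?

Intervening on temperature fixes its value directly, overriding its dependence on pressure.
Substituting into the melt_flow equation gives melt_flow = 4*temperature + 12.
Substituting into the residence equation gives residence = -4*temperature - 3.
Substituting into the tensile equation gives tensile = 6*temperature + 4.
Linear in temperature, so extremes are at the endpoints: temperature = 2 gives tensile = 16; temperature = 11 gives tensile = 70.

16 to 70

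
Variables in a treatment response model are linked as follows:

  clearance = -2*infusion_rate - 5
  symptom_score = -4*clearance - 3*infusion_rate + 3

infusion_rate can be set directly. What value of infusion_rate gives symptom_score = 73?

Substituting into the symptom_score equation gives symptom_score = 5*infusion_rate + 23.
Solve 5*infusion_rate + 23 = 73: infusion_rate = (73 - 23) / 5 = 10.

infusion_rate = 10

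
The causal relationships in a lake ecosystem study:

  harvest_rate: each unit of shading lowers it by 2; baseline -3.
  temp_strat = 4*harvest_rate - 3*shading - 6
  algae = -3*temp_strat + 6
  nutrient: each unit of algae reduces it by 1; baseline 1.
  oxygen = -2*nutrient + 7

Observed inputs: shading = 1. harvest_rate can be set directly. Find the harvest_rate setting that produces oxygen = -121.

harvest_rate = 8

Intervening on harvest_rate fixes its value directly, overriding its dependence on shading.
Substituting into the temp_strat equation gives temp_strat = 4*harvest_rate - 9.
So algae = -12*harvest_rate + 33.
This gives nutrient = 12*harvest_rate - 32.
Substituting into the oxygen equation gives oxygen = -24*harvest_rate + 71.
Solve -24*harvest_rate + 71 = -121: harvest_rate = (-121 - 71) / -24 = 8.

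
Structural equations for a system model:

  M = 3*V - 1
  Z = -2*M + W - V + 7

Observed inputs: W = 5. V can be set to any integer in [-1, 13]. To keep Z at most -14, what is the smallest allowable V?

Substituting into the Z equation gives Z = -7*V + 14.
Require -7*V + 14 ≤ -14, so V ≥ 4.
The smallest integer in [-1, 13] satisfying this is 4.

V = 4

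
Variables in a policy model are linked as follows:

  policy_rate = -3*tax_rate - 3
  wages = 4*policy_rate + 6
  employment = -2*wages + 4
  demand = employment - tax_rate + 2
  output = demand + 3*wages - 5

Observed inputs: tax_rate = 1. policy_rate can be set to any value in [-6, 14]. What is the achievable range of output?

Intervening on policy_rate fixes its value directly, overriding its dependence on tax_rate.
Substituting into the employment equation gives employment = -8*policy_rate - 8.
Substituting into the demand equation gives demand = -8*policy_rate - 7.
Substituting into the output equation gives output = 4*policy_rate + 6.
Linear in policy_rate, so extremes are at the endpoints: policy_rate = -6 gives output = -18; policy_rate = 14 gives output = 62.

-18 to 62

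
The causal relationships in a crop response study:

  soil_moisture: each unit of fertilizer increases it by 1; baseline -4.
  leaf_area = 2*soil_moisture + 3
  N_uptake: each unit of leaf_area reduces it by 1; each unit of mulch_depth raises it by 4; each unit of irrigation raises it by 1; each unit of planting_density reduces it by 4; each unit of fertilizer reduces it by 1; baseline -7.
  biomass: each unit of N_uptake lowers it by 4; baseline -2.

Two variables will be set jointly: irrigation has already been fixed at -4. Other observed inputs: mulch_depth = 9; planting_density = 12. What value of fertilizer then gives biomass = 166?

fertilizer = 8

With irrigation held at -4:
Substituting into the leaf_area equation gives leaf_area = 2*fertilizer - 5.
So N_uptake = -3*fertilizer - 18.
This gives biomass = 12*fertilizer + 70.
Solve 12*fertilizer + 70 = 166: fertilizer = (166 - 70) / 12 = 8.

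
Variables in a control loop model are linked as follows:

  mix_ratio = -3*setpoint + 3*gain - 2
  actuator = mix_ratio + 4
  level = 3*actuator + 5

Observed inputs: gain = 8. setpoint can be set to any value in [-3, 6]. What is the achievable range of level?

29 to 110

Substituting into the mix_ratio equation gives mix_ratio = -3*setpoint + 22.
This gives actuator = -3*setpoint + 26.
Substituting into the level equation gives level = -9*setpoint + 83.
Linear in setpoint, so extremes are at the endpoints: setpoint = -3 gives level = 110; setpoint = 6 gives level = 29.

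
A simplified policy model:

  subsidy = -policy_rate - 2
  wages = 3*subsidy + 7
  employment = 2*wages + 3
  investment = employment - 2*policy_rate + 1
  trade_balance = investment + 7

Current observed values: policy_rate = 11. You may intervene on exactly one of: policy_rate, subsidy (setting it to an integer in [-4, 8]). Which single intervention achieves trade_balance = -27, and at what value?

set policy_rate = 5

Intervening on policy_rate: with other inputs at their observed values, trade_balance = -8*policy_rate + 13. Solving for -27 gives policy_rate = 5, within [-4, 8].
Intervening on subsidy: trade_balance = 6*subsidy + 3. Reaching -27 requires subsidy = -5, outside [-4, 8].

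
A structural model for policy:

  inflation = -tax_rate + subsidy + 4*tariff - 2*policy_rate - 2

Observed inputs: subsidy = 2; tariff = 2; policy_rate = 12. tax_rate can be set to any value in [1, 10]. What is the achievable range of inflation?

-26 to -17

Substituting into the inflation equation gives inflation = -tax_rate - 16.
Linear in tax_rate, so extremes are at the endpoints: tax_rate = 1 gives inflation = -17; tax_rate = 10 gives inflation = -26.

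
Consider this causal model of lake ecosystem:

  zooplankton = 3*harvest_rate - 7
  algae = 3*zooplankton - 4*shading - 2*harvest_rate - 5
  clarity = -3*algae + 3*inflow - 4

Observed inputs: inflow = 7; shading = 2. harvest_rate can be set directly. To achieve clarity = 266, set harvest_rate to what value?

Substituting into the algae equation gives algae = 7*harvest_rate - 34.
Substituting into the clarity equation gives clarity = -21*harvest_rate + 119.
Solve -21*harvest_rate + 119 = 266: harvest_rate = (266 - 119) / -21 = -7.

harvest_rate = -7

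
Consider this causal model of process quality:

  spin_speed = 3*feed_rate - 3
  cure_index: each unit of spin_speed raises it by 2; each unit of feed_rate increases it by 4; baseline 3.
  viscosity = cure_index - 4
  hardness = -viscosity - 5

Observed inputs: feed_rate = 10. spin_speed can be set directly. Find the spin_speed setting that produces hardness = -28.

spin_speed = -8

Intervening on spin_speed fixes its value directly, overriding its dependence on feed_rate.
Substituting into the cure_index equation gives cure_index = 2*spin_speed + 43.
Substituting into the viscosity equation gives viscosity = 2*spin_speed + 39.
So hardness = -2*spin_speed - 44.
Solve -2*spin_speed - 44 = -28: spin_speed = (-28 + 44) / -2 = -8.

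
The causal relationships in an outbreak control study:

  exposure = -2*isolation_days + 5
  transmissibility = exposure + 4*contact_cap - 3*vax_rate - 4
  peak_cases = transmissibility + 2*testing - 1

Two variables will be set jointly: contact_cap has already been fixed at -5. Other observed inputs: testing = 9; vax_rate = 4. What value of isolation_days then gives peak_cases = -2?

With contact_cap held at -5:
Substituting into the transmissibility equation gives transmissibility = -2*isolation_days - 31.
So peak_cases = -2*isolation_days - 14.
Solve -2*isolation_days - 14 = -2: isolation_days = (-2 + 14) / -2 = -6.

isolation_days = -6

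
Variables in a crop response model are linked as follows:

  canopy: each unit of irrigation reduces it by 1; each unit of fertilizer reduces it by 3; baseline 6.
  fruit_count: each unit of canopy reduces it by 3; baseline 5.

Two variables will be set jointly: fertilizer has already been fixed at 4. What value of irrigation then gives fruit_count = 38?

irrigation = 5

With fertilizer held at 4:
Substituting into the canopy equation gives canopy = -irrigation - 6.
Substituting into the fruit_count equation gives fruit_count = 3*irrigation + 23.
Solve 3*irrigation + 23 = 38: irrigation = (38 - 23) / 3 = 5.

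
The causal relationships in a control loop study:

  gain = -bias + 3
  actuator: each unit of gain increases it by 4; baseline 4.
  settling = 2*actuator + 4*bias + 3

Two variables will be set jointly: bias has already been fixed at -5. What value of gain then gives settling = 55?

With bias held at -5:
Intervening on gain fixes its value directly, overriding its dependence on bias.
Substituting into the settling equation gives settling = 8*gain - 9.
Solve 8*gain - 9 = 55: gain = (55 + 9) / 8 = 8.

gain = 8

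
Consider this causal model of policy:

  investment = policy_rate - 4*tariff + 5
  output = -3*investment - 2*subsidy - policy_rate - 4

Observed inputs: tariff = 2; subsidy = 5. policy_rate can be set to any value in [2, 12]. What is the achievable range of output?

-53 to -13

Substituting into the investment equation gives investment = policy_rate - 3.
Substituting into the output equation gives output = -4*policy_rate - 5.
Linear in policy_rate, so extremes are at the endpoints: policy_rate = 2 gives output = -13; policy_rate = 12 gives output = -53.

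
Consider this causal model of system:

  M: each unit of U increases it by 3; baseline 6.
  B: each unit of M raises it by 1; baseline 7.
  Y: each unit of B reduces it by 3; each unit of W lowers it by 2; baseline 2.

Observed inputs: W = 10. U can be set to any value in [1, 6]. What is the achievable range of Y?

Substituting into the B equation gives B = 3*U + 13.
This gives Y = -9*U - 57.
Linear in U, so extremes are at the endpoints: U = 1 gives Y = -66; U = 6 gives Y = -111.

-111 to -66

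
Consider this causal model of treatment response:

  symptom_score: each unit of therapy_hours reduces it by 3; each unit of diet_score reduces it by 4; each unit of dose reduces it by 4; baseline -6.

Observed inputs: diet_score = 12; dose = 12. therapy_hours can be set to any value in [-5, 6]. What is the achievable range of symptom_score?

Substituting into the symptom_score equation gives symptom_score = -3*therapy_hours - 102.
Linear in therapy_hours, so extremes are at the endpoints: therapy_hours = -5 gives symptom_score = -87; therapy_hours = 6 gives symptom_score = -120.

-120 to -87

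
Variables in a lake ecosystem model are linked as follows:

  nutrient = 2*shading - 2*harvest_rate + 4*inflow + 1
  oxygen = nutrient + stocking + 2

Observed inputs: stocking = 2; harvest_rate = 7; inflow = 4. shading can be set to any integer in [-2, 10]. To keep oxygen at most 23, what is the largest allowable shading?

Substituting into the nutrient equation gives nutrient = 2*shading + 3.
Substituting into the oxygen equation gives oxygen = 2*shading + 7.
Require 2*shading + 7 ≤ 23, so shading ≤ 8.
The largest integer in [-2, 10] satisfying this is 8.

shading = 8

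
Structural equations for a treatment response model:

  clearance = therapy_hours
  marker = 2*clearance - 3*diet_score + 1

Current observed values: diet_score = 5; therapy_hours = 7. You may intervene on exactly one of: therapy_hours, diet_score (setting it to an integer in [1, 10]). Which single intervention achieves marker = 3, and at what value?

set diet_score = 4

Intervening on therapy_hours: marker = 2*therapy_hours - 14. Reaching 3 requires therapy_hours = 17/2, not an integer.
Intervening on diet_score: with other inputs at their observed values, marker = -3*diet_score + 15. Solving for 3 gives diet_score = 4, within [1, 10].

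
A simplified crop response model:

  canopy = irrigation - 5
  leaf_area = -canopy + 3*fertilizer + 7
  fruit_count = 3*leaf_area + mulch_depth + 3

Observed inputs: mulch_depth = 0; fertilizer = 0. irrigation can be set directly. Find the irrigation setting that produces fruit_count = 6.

Substituting into the leaf_area equation gives leaf_area = -irrigation + 12.
Substituting into the fruit_count equation gives fruit_count = -3*irrigation + 39.
Solve -3*irrigation + 39 = 6: irrigation = (6 - 39) / -3 = 11.

irrigation = 11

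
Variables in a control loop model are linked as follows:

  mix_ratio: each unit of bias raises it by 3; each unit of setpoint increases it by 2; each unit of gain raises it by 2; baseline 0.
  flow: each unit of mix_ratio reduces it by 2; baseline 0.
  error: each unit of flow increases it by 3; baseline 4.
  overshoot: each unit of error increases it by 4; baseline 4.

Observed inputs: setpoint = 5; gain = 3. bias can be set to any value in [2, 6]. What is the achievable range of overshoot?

-796 to -508

Substituting into the mix_ratio equation gives mix_ratio = 3*bias + 16.
So flow = -6*bias - 32.
Substituting into the error equation gives error = -18*bias - 92.
overshoot becomes -72*bias - 364.
Linear in bias, so extremes are at the endpoints: bias = 2 gives overshoot = -508; bias = 6 gives overshoot = -796.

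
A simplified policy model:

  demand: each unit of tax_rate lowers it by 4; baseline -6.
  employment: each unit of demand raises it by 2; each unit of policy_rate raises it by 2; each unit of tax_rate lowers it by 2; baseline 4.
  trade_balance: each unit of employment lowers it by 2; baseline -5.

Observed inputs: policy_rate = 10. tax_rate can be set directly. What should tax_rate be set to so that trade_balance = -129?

Substituting into the employment equation gives employment = -10*tax_rate + 12.
trade_balance becomes 20*tax_rate - 29.
Solve 20*tax_rate - 29 = -129: tax_rate = (-129 + 29) / 20 = -5.

tax_rate = -5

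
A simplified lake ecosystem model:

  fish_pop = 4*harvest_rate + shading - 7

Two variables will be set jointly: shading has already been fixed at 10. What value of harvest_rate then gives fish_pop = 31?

harvest_rate = 7

With shading held at 10:
Substituting into the fish_pop equation gives fish_pop = 4*harvest_rate + 3.
Solve 4*harvest_rate + 3 = 31: harvest_rate = (31 - 3) / 4 = 7.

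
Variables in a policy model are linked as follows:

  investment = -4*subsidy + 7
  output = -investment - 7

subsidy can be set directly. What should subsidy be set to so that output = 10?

Substituting into the output equation gives output = 4*subsidy - 14.
Solve 4*subsidy - 14 = 10: subsidy = (10 + 14) / 4 = 6.

subsidy = 6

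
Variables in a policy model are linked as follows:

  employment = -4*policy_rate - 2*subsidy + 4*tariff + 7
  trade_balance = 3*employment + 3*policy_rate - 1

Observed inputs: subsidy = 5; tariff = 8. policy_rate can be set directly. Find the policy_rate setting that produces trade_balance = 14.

policy_rate = 8

Substituting into the employment equation gives employment = -4*policy_rate + 29.
trade_balance becomes -9*policy_rate + 86.
Solve -9*policy_rate + 86 = 14: policy_rate = (14 - 86) / -9 = 8.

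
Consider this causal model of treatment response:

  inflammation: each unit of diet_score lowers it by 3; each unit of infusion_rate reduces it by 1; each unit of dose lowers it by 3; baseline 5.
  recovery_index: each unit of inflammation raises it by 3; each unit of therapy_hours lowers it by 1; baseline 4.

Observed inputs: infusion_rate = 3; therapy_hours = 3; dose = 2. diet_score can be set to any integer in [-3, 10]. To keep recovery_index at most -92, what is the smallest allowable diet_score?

diet_score = 9

Substituting into the inflammation equation gives inflammation = -3*diet_score - 4.
Substituting into the recovery_index equation gives recovery_index = -9*diet_score - 11.
Require -9*diet_score - 11 ≤ -92, so diet_score ≥ 9.
The smallest integer in [-3, 10] satisfying this is 9.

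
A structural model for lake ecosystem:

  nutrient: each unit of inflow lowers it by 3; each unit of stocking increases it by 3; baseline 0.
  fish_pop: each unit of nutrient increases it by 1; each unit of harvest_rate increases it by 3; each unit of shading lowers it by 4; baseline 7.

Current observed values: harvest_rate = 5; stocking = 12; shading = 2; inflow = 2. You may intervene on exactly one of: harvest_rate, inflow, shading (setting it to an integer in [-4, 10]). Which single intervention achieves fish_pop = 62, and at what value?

set inflow = -4

Intervening on harvest_rate: fish_pop = 3*harvest_rate + 29. Reaching 62 requires harvest_rate = 11, outside [-4, 10].
Intervening on inflow: with other inputs at their observed values, fish_pop = -3*inflow + 50. Solving for 62 gives inflow = -4, within [-4, 10].
Intervening on shading: fish_pop = -4*shading + 52. Reaching 62 requires shading = -5/2, not an integer.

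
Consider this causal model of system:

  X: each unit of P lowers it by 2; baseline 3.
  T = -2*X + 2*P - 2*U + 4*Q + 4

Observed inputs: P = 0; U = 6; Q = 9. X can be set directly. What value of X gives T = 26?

Intervening on X fixes its value directly, overriding its dependence on P.
Substituting into the T equation gives T = -2*X + 28.
Solve -2*X + 28 = 26: X = (26 - 28) / -2 = 1.

X = 1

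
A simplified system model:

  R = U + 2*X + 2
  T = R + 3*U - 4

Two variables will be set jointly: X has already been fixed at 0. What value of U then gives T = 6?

With X held at 0:
Substituting into the R equation gives R = U + 2.
T becomes 4*U - 2.
Solve 4*U - 2 = 6: U = (6 + 2) / 4 = 2.

U = 2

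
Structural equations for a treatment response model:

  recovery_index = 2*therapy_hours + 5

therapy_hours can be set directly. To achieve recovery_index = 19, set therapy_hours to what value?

therapy_hours = 7

Solve 2*therapy_hours + 5 = 19: therapy_hours = (19 - 5) / 2 = 7.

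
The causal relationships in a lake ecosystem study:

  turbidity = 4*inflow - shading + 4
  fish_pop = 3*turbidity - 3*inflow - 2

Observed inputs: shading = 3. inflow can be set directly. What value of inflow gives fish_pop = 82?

Substituting into the turbidity equation gives turbidity = 4*inflow + 1.
Substituting into the fish_pop equation gives fish_pop = 9*inflow + 1.
Solve 9*inflow + 1 = 82: inflow = (82 - 1) / 9 = 9.

inflow = 9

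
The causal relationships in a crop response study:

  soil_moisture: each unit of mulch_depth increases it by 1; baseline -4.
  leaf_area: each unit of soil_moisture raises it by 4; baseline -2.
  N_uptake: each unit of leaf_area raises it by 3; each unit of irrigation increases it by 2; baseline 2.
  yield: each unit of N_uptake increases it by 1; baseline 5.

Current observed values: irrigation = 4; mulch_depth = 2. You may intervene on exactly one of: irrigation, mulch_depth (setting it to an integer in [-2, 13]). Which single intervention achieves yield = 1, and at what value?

set irrigation = 12

Intervening on irrigation: with other inputs at their observed values, yield = 2*irrigation - 23. Solving for 1 gives irrigation = 12, within [-2, 13].
Intervening on mulch_depth: yield = 12*mulch_depth - 39. Reaching 1 requires mulch_depth = 10/3, not an integer.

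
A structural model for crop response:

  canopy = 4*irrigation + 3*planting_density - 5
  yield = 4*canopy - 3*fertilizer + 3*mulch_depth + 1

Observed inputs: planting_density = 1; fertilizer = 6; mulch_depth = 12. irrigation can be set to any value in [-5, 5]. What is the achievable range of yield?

Substituting into the canopy equation gives canopy = 4*irrigation - 2.
Substituting into the yield equation gives yield = 16*irrigation + 11.
Linear in irrigation, so extremes are at the endpoints: irrigation = -5 gives yield = -69; irrigation = 5 gives yield = 91.

-69 to 91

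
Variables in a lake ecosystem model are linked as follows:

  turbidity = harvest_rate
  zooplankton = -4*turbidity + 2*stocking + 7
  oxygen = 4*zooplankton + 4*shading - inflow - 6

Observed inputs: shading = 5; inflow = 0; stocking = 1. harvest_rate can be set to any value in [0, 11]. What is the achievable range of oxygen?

-126 to 50

Substituting into the zooplankton equation gives zooplankton = -4*harvest_rate + 9.
Substituting into the oxygen equation gives oxygen = -16*harvest_rate + 50.
Linear in harvest_rate, so extremes are at the endpoints: harvest_rate = 0 gives oxygen = 50; harvest_rate = 11 gives oxygen = -126.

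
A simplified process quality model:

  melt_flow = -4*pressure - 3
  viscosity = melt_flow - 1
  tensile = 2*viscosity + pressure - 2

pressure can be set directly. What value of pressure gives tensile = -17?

pressure = 1

Substituting into the viscosity equation gives viscosity = -4*pressure - 4.
Substituting into the tensile equation gives tensile = -7*pressure - 10.
Solve -7*pressure - 10 = -17: pressure = (-17 + 10) / -7 = 1.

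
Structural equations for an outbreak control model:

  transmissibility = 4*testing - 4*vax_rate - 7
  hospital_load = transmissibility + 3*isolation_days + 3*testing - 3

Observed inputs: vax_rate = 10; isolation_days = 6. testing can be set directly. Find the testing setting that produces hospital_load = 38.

testing = 10

Substituting into the transmissibility equation gives transmissibility = 4*testing - 47.
So hospital_load = 7*testing - 32.
Solve 7*testing - 32 = 38: testing = (38 + 32) / 7 = 10.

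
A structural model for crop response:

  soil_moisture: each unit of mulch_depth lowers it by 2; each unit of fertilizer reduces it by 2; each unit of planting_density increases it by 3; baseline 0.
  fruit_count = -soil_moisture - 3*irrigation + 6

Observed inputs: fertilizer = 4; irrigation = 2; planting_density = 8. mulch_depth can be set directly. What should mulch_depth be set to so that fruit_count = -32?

mulch_depth = -8

Substituting into the soil_moisture equation gives soil_moisture = -2*mulch_depth + 16.
So fruit_count = 2*mulch_depth - 16.
Solve 2*mulch_depth - 16 = -32: mulch_depth = (-32 + 16) / 2 = -8.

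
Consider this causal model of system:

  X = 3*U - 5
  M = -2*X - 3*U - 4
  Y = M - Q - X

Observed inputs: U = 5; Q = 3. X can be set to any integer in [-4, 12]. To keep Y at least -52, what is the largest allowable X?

Intervening on X fixes its value directly, overriding its dependence on U.
Substituting into the M equation gives M = -2*X - 19.
This gives Y = -3*X - 22.
Require -3*X - 22 ≥ -52, so X ≤ 10.
The largest integer in [-4, 12] satisfying this is 10.

X = 10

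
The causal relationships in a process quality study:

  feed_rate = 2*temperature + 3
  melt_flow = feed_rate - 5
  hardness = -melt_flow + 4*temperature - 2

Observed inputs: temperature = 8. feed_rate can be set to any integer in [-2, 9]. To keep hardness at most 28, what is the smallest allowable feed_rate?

Intervening on feed_rate fixes its value directly, overriding its dependence on temperature.
Substituting into the hardness equation gives hardness = -feed_rate + 35.
Require -feed_rate + 35 ≤ 28, so feed_rate ≥ 7.
The smallest integer in [-2, 9] satisfying this is 7.

feed_rate = 7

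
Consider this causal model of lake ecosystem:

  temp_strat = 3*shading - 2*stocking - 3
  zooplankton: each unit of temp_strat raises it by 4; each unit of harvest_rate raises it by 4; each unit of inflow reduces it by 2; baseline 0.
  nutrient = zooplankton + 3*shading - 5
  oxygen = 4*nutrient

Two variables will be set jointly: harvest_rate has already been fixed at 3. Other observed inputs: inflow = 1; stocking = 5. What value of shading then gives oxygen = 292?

shading = 8

With harvest_rate held at 3:
Substituting into the temp_strat equation gives temp_strat = 3*shading - 13.
zooplankton becomes 12*shading - 42.
This gives nutrient = 15*shading - 47.
Substituting into the oxygen equation gives oxygen = 60*shading - 188.
Solve 60*shading - 188 = 292: shading = (292 + 188) / 60 = 8.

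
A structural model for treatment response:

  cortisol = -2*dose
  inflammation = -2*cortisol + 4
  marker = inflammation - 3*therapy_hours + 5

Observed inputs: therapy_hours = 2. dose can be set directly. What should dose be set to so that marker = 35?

dose = 8

Substituting into the inflammation equation gives inflammation = 4*dose + 4.
Substituting into the marker equation gives marker = 4*dose + 3.
Solve 4*dose + 3 = 35: dose = (35 - 3) / 4 = 8.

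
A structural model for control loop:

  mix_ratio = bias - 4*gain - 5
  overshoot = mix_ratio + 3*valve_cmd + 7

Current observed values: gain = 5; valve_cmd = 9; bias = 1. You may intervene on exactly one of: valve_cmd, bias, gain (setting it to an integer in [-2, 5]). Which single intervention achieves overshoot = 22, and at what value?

set gain = 2

Intervening on valve_cmd: overshoot = 3*valve_cmd - 17. Reaching 22 requires valve_cmd = 13, outside [-2, 5].
Intervening on bias: overshoot = bias + 9. Reaching 22 requires bias = 13, outside [-2, 5].
Intervening on gain: with other inputs at their observed values, overshoot = -4*gain + 30. Solving for 22 gives gain = 2, within [-2, 5].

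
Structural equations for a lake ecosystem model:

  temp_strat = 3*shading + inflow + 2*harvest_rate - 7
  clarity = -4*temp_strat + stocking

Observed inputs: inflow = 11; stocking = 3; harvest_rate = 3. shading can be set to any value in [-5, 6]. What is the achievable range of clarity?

Substituting into the temp_strat equation gives temp_strat = 3*shading + 10.
Substituting into the clarity equation gives clarity = -12*shading - 37.
Linear in shading, so extremes are at the endpoints: shading = -5 gives clarity = 23; shading = 6 gives clarity = -109.

-109 to 23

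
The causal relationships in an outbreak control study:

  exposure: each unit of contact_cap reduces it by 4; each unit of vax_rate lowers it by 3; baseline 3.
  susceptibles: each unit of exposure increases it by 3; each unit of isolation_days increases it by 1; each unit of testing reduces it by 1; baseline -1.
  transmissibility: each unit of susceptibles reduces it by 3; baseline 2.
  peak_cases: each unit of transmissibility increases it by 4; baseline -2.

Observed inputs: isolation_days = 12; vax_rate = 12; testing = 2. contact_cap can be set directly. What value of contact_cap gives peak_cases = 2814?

contact_cap = 12

Substituting into the exposure equation gives exposure = -4*contact_cap - 33.
So susceptibles = -12*contact_cap - 90.
Substituting into the transmissibility equation gives transmissibility = 36*contact_cap + 272.
Substituting into the peak_cases equation gives peak_cases = 144*contact_cap + 1086.
Solve 144*contact_cap + 1086 = 2814: contact_cap = (2814 - 1086) / 144 = 12.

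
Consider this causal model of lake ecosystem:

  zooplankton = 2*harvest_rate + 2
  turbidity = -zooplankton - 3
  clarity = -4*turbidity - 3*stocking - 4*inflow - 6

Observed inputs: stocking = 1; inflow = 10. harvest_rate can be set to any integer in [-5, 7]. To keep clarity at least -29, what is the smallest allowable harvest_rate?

Substituting into the turbidity equation gives turbidity = -2*harvest_rate - 5.
This gives clarity = 8*harvest_rate - 29.
Require 8*harvest_rate - 29 ≥ -29, so harvest_rate ≥ 0.
The smallest integer in [-5, 7] satisfying this is 0.

harvest_rate = 0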